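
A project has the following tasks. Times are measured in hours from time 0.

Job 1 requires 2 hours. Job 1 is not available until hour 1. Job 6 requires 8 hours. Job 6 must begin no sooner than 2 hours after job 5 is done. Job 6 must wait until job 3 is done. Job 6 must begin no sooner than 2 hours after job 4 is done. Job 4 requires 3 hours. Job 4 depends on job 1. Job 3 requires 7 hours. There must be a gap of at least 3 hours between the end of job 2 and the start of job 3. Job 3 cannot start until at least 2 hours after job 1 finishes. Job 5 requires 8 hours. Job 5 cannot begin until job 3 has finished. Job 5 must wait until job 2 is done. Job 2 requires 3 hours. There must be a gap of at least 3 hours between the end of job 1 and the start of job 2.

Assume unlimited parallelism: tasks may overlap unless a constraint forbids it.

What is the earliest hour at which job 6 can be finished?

37

Job 1 waits on its own release at hour 1, so it starts at hour 1 and finishes at 1 + 2 = hour 3.
Job 4 cannot begin until job 1 (finishes hour 3). It runs from hour 3 to 3 + 3 = hour 6.
After job 1 (finishes hour 3, plus 3-hour gap → hour 6), job 2 can start at hour 6 and finishes at hour 9.
Job 3 has to wait for job 2 (finishes hour 9, plus 3-hour gap → hour 12); job 1 (finishes hour 3, plus 2-hour gap → hour 5). The latest of these is hour 12, so job 3 runs hour 12 to 12 + 7 = hour 19.
Job 5 needs all of job 3 (finishes hour 19); job 2 (finishes hour 9). That puts its earliest start at hour 19; it finishes at 19 + 8 = hour 27.
Job 6 has to wait for job 5 (finishes hour 27, plus 2-hour gap → hour 29); job 3 (finishes hour 19); job 4 (finishes hour 6, plus 2-hour gap → hour 8). The latest of these is hour 29, so job 6 runs hour 29 to 29 + 8 = hour 37.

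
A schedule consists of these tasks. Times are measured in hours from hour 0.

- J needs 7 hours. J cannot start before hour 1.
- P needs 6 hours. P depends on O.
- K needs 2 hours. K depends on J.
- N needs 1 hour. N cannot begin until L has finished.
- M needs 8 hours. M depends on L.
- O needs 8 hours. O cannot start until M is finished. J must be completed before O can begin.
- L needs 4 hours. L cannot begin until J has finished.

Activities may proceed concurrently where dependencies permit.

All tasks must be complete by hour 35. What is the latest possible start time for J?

2

To finish by hour 35, K (duration 2) must start no later than hour 33.
P must finish by hour 35; it takes 6 hours, so it must start by 35 − 6 = hour 29.
O feeds into P (must start by hour 29); so O must finish by hour 29 and therefore start by hour 21.
Since O (must start by hour 21) depends on it, M must finish by hour 21. Backing off its 8-hour duration gives a latest start of hour 13.
N must finish by hour 35; it takes 1 hour, so it must start by 35 − 1 = hour 34.
L must finish in time for M (must start by hour 13); N (must start by hour 34). The tightest is hour 13, so L must start by 13 − 4 = hour 9.
J feeds K (must start by hour 33); L (must start by hour 9); O (must start by hour 21). Taking the minimum, J must finish by hour 9 and start by 9 − 7 = hour 2.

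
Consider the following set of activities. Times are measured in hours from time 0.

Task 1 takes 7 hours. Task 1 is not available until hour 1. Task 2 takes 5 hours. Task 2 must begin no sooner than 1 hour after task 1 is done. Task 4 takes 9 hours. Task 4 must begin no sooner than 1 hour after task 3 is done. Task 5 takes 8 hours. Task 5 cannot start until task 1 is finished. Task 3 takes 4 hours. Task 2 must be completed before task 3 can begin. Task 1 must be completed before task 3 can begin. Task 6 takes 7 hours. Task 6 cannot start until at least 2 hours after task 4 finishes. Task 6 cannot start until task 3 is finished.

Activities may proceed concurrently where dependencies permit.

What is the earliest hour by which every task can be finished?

37

Task 1 waits on its own release at hour 1, so it starts at hour 1 and finishes at 1 + 7 = hour 8.
After task 1 (finishes hour 8), task 5 can start at hour 8 and finishes at hour 16.
Task 2 cannot begin until task 1 (finishes hour 8, plus 1-hour gap → hour 9). It runs from hour 9 to 9 + 5 = hour 14.
For task 3: task 2 (finishes hour 14); task 1 (finishes hour 8). Taking the maximum gives a start of hour 14, and it finishes at 14 + 4 = hour 18.
Task 4 waits on task 3 (finishes hour 18, plus 1-hour gap → hour 19), so it starts at hour 19 and finishes at 19 + 9 = hour 28.
For task 6: task 4 (finishes hour 28, plus 2-hour gap → hour 30); task 3 (finishes hour 18). Taking the maximum gives a start of hour 30, and it finishes at 30 + 7 = hour 37.
All tasks are finished once the last one completes. Finish times: Task 1 at 8, Task 2 at 14, Task 3 at 18, Task 4 at 28, Task 5 at 16, Task 6 at 37. The latest is hour 37.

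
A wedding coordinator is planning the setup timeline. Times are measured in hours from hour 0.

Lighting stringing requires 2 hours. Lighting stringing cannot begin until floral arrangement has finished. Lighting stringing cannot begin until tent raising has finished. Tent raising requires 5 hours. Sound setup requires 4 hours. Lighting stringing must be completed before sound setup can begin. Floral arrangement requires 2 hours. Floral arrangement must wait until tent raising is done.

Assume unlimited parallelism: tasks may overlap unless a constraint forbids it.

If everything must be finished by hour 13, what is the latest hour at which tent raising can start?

0

Nothing follows sound setup; the deadline of hour 13 is its only limit. It must start by 13 − 4 = hour 9.
Lighting stringing feeds into sound setup (must start by hour 9); so lighting stringing must finish by hour 9 and therefore start by hour 7.
Floral arrangement feeds into lighting stringing (must start by hour 7); so floral arrangement must finish by hour 7 and therefore start by hour 5.
For tent raising: floral arrangement (must start by hour 5); lighting stringing (must start by hour 7). The most restrictive is hour 5; with a 5-hour duration, tent raising must start by hour 0.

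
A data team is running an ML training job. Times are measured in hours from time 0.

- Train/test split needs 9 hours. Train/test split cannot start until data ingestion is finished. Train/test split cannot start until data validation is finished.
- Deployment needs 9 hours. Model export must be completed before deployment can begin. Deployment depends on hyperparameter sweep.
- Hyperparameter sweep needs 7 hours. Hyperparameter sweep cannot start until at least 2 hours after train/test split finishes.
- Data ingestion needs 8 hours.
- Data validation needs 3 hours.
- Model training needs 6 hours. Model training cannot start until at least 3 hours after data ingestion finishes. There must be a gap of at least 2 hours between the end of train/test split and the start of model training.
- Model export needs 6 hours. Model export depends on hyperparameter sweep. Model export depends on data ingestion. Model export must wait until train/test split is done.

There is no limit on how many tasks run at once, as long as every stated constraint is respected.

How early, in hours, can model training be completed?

25

Data validation can start immediately at hour 0; it finishes at hour 3.
Nothing blocks data ingestion, so it runs from hour 0 to hour 8.
For train/test split: data ingestion (finishes hour 8); data validation (finishes hour 3). Taking the maximum gives a start of hour 8, and it finishes at 8 + 9 = hour 17.
Model training has to wait for data ingestion (finishes hour 8, plus 3-hour gap → hour 11); train/test split (finishes hour 17, plus 2-hour gap → hour 19). The latest of these is hour 19, so model training runs hour 19 to 19 + 6 = hour 25.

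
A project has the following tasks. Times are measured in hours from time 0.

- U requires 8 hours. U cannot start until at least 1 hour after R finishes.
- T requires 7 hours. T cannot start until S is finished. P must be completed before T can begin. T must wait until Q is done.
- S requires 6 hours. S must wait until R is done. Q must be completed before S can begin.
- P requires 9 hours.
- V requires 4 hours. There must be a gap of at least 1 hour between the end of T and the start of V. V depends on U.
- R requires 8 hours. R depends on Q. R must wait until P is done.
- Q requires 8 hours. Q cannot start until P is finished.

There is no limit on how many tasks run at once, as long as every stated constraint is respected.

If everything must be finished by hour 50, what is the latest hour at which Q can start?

16

To finish by hour 50, V (duration 4) must start no later than hour 46.
Since V (must start by hour 46, minus 1-hour gap → hour 45) depends on it, T must finish by hour 45. Backing off its 7-hour duration gives a latest start of hour 38.
S has to be done before T (must start by hour 38). That means finishing by hour 38, i.e. starting by 38 − 6 = hour 32.
U has to be done before V (must start by hour 46). That means finishing by hour 46, i.e. starting by 46 − 8 = hour 38.
R must finish in time for S (must start by hour 32); U (must start by hour 38, minus 1-hour gap → hour 37). The tightest is hour 32, so R must start by 32 − 8 = hour 24.
Q has several dependents: R (must start by hour 24); S (must start by hour 32); T (must start by hour 38). The earliest of those limits is hour 24, so Q must start by 24 − 8 = hour 16.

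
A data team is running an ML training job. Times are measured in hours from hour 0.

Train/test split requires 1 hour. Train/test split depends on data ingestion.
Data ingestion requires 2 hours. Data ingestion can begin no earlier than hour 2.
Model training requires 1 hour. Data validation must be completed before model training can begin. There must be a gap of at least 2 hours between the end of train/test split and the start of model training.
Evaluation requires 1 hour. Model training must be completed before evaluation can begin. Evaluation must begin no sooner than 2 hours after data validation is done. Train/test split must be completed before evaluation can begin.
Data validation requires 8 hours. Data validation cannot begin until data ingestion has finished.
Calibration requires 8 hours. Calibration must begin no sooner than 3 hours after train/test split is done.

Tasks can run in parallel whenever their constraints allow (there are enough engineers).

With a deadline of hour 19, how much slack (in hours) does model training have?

5

Data ingestion waits on its own release at hour 2, so it starts at hour 2 and finishes at 2 + 2 = hour 4.
After data ingestion (finishes hour 4), train/test split can start at hour 4 and finishes at hour 5.
After data ingestion (finishes hour 4), data validation can start at hour 4 and finishes at hour 12.
Model training has to wait for data validation (finishes hour 12); train/test split (finishes hour 5, plus 2-hour gap → hour 7). The latest of these is hour 12, so model training runs hour 12 to 12 + 1 = hour 13.

Working backward from the deadline:
Nothing follows evaluation; the deadline of hour 19 is its only limit. It must start by 19 − 1 = hour 18.
Since evaluation (must start by hour 18) depends on it, model training must finish by hour 18. Backing off its 1-hour duration gives a latest start of hour 17.
So model training can start as early as hour 12 and as late as hour 17, giving 17 − 12 = 5 hours of slack.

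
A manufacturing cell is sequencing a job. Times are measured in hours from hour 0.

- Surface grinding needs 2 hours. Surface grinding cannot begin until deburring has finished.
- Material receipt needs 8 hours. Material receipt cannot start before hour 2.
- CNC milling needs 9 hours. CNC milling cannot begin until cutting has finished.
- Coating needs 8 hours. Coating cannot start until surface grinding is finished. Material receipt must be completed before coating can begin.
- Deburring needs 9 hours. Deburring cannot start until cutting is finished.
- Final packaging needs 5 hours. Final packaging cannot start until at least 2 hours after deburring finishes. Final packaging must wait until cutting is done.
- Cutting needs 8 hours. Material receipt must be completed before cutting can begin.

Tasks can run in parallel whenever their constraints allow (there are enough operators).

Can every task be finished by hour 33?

No

Material receipt cannot begin until its own release at hour 2. It runs from hour 2 to 2 + 8 = hour 10.
Cutting waits on material receipt (finishes hour 10), so it starts at hour 10 and finishes at 10 + 8 = hour 18.
After cutting (finishes hour 18), CNC milling can start at hour 18 and finishes at hour 27.
Deburring cannot begin until cutting (finishes hour 18). It runs from hour 18 to 18 + 9 = hour 27.
Final packaging has to wait for deburring (finishes hour 27, plus 2-hour gap → hour 29); cutting (finishes hour 18). The latest of these is hour 29, so final packaging runs hour 29 to 29 + 5 = hour 34.
Surface grinding cannot begin until deburring (finishes hour 27). It runs from hour 27 to 27 + 2 = hour 29.
For coating: surface grinding (finishes hour 29); material receipt (finishes hour 10). Taking the maximum gives a start of hour 29, and it finishes at 29 + 8 = hour 37.
The earliest everything can be done is hour 37, which is after the deadline of 33, so it is not possible.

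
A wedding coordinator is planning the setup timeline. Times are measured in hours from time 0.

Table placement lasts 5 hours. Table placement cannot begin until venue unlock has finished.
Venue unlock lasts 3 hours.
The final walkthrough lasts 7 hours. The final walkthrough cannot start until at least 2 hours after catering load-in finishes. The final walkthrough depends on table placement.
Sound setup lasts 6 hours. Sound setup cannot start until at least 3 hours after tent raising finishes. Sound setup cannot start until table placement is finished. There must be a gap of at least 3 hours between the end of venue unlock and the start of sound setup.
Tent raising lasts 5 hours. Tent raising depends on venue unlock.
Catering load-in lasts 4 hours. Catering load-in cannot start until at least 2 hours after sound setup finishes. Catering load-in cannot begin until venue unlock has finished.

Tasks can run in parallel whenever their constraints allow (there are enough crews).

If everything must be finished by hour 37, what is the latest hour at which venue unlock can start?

5

Nothing follows the final walkthrough; the deadline of hour 37 is its only limit. It must start by 37 − 7 = hour 30.
Catering load-in feeds into the final walkthrough (must start by hour 30, minus 2-hour gap → hour 28); so catering load-in must finish by hour 28 and therefore start by hour 24.
Since catering load-in (must start by hour 24, minus 2-hour gap → hour 22) depends on it, sound setup must finish by hour 22. Backing off its 6-hour duration gives a latest start of hour 16.
Tent raising feeds into sound setup (must start by hour 16, minus 3-hour gap → hour 13); so tent raising must finish by hour 13 and therefore start by hour 8.
Table placement must finish in time for sound setup (must start by hour 16); the final walkthrough (must start by hour 30). The tightest is hour 16, so table placement must start by 16 − 5 = hour 11.
For venue unlock: tent raising (must start by hour 8); table placement (must start by hour 11); sound setup (must start by hour 16, minus 3-hour gap → hour 13); catering load-in (must start by hour 24). The most restrictive is hour 8; with a 3-hour duration, venue unlock must start by hour 5.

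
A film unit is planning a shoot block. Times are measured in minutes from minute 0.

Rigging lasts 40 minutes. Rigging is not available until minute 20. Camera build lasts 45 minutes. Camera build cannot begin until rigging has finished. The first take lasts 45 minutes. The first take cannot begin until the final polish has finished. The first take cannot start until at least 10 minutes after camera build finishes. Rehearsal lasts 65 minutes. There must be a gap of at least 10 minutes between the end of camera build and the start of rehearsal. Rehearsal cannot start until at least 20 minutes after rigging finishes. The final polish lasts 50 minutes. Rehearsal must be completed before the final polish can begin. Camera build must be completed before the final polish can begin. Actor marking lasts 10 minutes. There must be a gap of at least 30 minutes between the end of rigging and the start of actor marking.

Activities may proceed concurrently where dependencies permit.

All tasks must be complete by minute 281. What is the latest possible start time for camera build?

66

To finish by minute 281, the first take (duration 45) must start no later than minute 236.
The final polish feeds into the first take (must start by minute 236); so the final polish must finish by minute 236 and therefore start by minute 186.
Since the final polish (must start by minute 186) depends on it, rehearsal must finish by minute 186. Backing off its 65-minute duration gives a latest start of minute 121.
Camera build has several dependents: rehearsal (must start by minute 121, minus 10-minute gap → minute 111); the final polish (must start by minute 186); the first take (must start by minute 236, minus 10-minute gap → minute 226). The earliest of those limits is minute 111, so camera build must start by 111 − 45 = minute 66.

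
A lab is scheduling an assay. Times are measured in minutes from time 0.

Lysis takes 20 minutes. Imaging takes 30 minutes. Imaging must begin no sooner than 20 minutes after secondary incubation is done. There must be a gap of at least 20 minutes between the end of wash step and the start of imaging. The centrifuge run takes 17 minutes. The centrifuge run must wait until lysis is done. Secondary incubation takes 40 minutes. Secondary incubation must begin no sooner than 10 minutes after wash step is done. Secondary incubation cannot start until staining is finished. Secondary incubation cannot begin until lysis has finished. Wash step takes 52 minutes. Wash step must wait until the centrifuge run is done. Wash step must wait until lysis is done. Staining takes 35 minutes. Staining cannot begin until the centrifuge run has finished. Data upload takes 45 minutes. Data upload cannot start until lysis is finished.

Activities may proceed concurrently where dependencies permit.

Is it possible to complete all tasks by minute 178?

Lysis can start immediately at minute 0; it finishes at minute 20.
Data upload waits on lysis (finishes minute 20), so it starts at minute 20 and finishes at 20 + 45 = minute 65.
The centrifuge run cannot begin until lysis (finishes minute 20). It runs from minute 20 to 20 + 17 = minute 37.
Staining cannot begin until the centrifuge run (finishes minute 37). It runs from minute 37 to 37 + 35 = minute 72.
Wash step needs all of the centrifuge run (finishes minute 37); lysis (finishes minute 20). That puts its earliest start at minute 37; it finishes at 37 + 52 = minute 89.
For secondary incubation: wash step (finishes minute 89, plus 10-minute gap → minute 99); staining (finishes minute 72); lysis (finishes minute 20). Taking the maximum gives a start of minute 99, and it finishes at 99 + 40 = minute 139.
For imaging: secondary incubation (finishes minute 139, plus 20-minute gap → minute 159); wash step (finishes minute 89, plus 20-minute gap → minute 109). Taking the maximum gives a start of minute 159, and it finishes at 159 + 30 = minute 189.
The earliest everything can be done is minute 189, which is after the deadline of 178, so it is not possible.

No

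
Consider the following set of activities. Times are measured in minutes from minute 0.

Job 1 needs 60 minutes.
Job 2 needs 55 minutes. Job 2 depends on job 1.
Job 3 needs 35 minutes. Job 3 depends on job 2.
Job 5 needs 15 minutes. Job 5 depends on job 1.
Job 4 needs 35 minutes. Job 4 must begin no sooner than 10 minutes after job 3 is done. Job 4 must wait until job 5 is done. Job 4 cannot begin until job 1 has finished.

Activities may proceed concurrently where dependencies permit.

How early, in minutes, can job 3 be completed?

150

Job 1 can start immediately at minute 0; it finishes at minute 60.
Job 2 cannot begin until job 1 (finishes minute 60). It runs from minute 60 to 60 + 55 = minute 115.
Job 3 cannot begin until job 2 (finishes minute 115). It runs from minute 115 to 115 + 35 = minute 150.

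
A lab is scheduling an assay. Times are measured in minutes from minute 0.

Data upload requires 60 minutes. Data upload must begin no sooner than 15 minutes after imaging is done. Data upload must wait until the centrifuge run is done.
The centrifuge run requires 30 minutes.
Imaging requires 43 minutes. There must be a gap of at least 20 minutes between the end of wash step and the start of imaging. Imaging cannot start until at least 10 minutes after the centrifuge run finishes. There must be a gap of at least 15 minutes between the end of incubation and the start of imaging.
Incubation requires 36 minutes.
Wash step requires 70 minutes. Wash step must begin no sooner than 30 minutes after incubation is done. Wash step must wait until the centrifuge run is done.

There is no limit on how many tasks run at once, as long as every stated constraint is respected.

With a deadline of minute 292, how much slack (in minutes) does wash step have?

18

The centrifuge run has no prerequisites, so it starts at minute 0 and finishes at minute 30.
Nothing blocks incubation, so it runs from minute 0 to minute 36.
Wash step needs all of incubation (finishes minute 36, plus 30-minute gap → minute 66); the centrifuge run (finishes minute 30). That puts its earliest start at minute 66; it finishes at 66 + 70 = minute 136.

Working backward from the deadline:
Data upload must finish by minute 292; it takes 60 minutes, so it must start by 292 − 60 = minute 232.
Imaging has to be done before data upload (must start by minute 232, minus 15-minute gap → minute 217). That means finishing by minute 217, i.e. starting by 217 − 43 = minute 174.
Wash step feeds into imaging (must start by minute 174, minus 20-minute gap → minute 154); so wash step must finish by minute 154 and therefore start by minute 84.
So wash step can start as early as minute 66 and as late as minute 84, giving 84 − 66 = 18 minutes of slack.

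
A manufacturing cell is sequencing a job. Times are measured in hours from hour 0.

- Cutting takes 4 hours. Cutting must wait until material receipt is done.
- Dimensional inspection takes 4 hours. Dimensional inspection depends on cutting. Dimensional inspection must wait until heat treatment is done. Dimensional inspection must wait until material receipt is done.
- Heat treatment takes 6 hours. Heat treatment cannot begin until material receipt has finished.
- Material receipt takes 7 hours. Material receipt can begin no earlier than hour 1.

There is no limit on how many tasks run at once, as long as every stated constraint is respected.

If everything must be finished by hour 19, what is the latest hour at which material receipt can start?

To finish by hour 19, dimensional inspection (duration 4) must start no later than hour 15.
Cutting has to be done before dimensional inspection (must start by hour 15). That means finishing by hour 15, i.e. starting by 15 − 4 = hour 11.
Heat treatment feeds into dimensional inspection (must start by hour 15); so heat treatment must finish by hour 15 and therefore start by hour 9.
Material receipt must finish in time for cutting (must start by hour 11); heat treatment (must start by hour 9); dimensional inspection (must start by hour 15). The tightest is hour 9, so material receipt must start by 9 − 7 = hour 2.

2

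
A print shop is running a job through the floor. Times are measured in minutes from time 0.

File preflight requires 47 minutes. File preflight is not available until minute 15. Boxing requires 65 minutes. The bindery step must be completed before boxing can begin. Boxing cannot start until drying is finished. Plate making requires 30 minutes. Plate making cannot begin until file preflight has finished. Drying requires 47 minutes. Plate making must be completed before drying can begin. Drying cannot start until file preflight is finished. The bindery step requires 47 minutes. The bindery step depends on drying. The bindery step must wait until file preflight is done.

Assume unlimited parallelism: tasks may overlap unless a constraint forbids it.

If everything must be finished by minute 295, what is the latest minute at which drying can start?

Boxing must finish by minute 295; it takes 65 minutes, so it must start by 295 − 65 = minute 230.
The bindery step must finish before boxing (must start by minute 230). With a 47-minute duration, the bindery step must start by 230 − 47 = minute 183.
Drying has several dependents: the bindery step (must start by minute 183); boxing (must start by minute 230). The earliest of those limits is minute 183, so drying must start by 183 − 47 = minute 136.

136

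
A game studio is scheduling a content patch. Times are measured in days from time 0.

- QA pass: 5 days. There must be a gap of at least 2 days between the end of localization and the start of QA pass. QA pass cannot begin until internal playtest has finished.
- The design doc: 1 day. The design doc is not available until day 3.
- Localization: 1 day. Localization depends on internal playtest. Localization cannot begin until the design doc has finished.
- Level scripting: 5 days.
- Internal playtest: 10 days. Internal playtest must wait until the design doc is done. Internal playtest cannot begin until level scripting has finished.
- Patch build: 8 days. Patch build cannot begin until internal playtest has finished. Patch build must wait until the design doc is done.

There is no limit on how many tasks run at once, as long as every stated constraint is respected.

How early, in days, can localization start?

Level scripting has no prerequisites, so it starts at day 0 and finishes at day 5.
The design doc cannot begin until its own release at day 3. It runs from day 3 to 3 + 1 = day 4.
Internal playtest needs all of the design doc (finishes day 4); level scripting (finishes day 5). That puts its earliest start at day 5; it finishes at 5 + 10 = day 15.
Localization waits on internal playtest (finishes day 15); the design doc (finishes day 4). The latest of these is day 15, which is the earliest localization can start.

15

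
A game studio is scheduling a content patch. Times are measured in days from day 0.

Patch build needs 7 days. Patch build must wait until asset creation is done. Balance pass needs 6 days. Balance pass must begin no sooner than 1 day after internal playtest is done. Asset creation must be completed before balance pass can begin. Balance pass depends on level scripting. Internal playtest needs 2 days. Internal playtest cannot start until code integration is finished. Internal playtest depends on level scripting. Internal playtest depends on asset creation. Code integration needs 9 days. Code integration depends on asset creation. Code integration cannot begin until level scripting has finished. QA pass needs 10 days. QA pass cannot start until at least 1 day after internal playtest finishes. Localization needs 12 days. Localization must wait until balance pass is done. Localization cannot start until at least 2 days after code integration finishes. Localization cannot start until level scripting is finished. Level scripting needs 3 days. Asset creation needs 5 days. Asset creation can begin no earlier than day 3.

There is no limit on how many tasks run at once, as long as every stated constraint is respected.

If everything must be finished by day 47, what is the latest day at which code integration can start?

17

Localization must finish by day 47; it takes 12 days, so it must start by 47 − 12 = day 35.
Since localization (must start by day 35) depends on it, balance pass must finish by day 35. Backing off its 6-day duration gives a latest start of day 29.
Nothing follows QA pass; the deadline of day 47 is its only limit. It must start by 47 − 10 = day 37.
Internal playtest feeds balance pass (must start by day 29, minus 1-day gap → day 28); QA pass (must start by day 37, minus 1-day gap → day 36). Taking the minimum, internal playtest must finish by day 28 and start by 28 − 2 = day 26.
Code integration feeds internal playtest (must start by day 26); localization (must start by day 35, minus 2-day gap → day 33). Taking the minimum, code integration must finish by day 26 and start by 26 − 9 = day 17.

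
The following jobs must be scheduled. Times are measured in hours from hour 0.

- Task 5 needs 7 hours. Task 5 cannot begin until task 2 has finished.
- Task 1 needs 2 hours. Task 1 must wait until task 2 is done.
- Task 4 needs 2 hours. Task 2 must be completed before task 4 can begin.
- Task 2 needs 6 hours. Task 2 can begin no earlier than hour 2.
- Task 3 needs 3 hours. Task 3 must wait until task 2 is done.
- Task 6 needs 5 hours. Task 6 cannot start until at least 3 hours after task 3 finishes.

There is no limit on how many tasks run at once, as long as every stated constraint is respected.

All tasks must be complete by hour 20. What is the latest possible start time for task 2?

3

Task 1 must finish by hour 20; it takes 2 hours, so it must start by 20 − 2 = hour 18.
Task 6 must finish by hour 20; it takes 5 hours, so it must start by 20 − 5 = hour 15.
Since task 6 (must start by hour 15, minus 3-hour gap → hour 12) depends on it, task 3 must finish by hour 12. Backing off its 3-hour duration gives a latest start of hour 9.
Task 4 has no dependents, so it just needs to finish by hour 20. Starting by 20 − 2 = hour 18 achieves that.
Task 5 must finish by hour 20; it takes 7 hours, so it must start by 20 − 7 = hour 13.
For task 2: task 1 (must start by hour 18); task 3 (must start by hour 9); task 4 (must start by hour 18); task 5 (must start by hour 13). The most restrictive is hour 9; with a 6-hour duration, task 2 must start by hour 3.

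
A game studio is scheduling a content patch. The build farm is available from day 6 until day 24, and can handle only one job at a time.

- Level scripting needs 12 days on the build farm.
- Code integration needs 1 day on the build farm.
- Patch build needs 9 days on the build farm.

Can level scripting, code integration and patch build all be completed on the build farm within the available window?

No

The build farm window is 24 − 6 = 18 days.
Running back to back, the jobs need 12 + 1 + 9 = 22 days on the build farm.
Since 22 > 18, they cannot all fit.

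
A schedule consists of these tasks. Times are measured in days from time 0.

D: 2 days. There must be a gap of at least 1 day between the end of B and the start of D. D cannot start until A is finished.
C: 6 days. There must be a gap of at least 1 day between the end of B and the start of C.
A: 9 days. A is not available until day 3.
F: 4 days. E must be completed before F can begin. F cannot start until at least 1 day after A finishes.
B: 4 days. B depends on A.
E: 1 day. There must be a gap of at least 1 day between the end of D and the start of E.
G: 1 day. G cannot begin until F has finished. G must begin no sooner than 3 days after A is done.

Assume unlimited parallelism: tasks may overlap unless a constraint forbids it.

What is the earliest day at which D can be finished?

A cannot begin until its own release at day 3. It runs from day 3 to 3 + 9 = day 12.
B waits on A (finishes day 12), so it starts at day 12 and finishes at 12 + 4 = day 16.
D needs all of B (finishes day 16, plus 1-day gap → day 17); A (finishes day 12). That puts its earliest start at day 17; it finishes at 17 + 2 = day 19.

19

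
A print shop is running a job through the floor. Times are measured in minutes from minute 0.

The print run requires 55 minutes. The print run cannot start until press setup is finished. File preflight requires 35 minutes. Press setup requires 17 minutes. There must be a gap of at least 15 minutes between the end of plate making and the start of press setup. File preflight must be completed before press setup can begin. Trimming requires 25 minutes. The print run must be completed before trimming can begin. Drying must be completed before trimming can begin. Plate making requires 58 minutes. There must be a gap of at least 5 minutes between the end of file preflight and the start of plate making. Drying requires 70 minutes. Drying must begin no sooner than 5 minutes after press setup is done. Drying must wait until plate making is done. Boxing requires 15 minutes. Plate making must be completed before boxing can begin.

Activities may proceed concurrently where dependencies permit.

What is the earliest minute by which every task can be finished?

230

Nothing blocks file preflight, so it runs from minute 0 to minute 35.
After file preflight (finishes minute 35, plus 5-minute gap → minute 40), plate making can start at minute 40 and finishes at minute 98.
Boxing cannot begin until plate making (finishes minute 98). It runs from minute 98 to 98 + 15 = minute 113.
Press setup cannot start until plate making (finishes minute 98, plus 15-minute gap → minute 113); file preflight (finishes minute 35). The controlling bound is minute 113, so press setup finishes at 113 + 17 = minute 130.
For drying: press setup (finishes minute 130, plus 5-minute gap → minute 135); plate making (finishes minute 98). Taking the maximum gives a start of minute 135, and it finishes at 135 + 70 = minute 205.
The print run cannot begin until press setup (finishes minute 130). It runs from minute 130 to 130 + 55 = minute 185.
For trimming: the print run (finishes minute 185); drying (finishes minute 205). Taking the maximum gives a start of minute 205, and it finishes at 205 + 25 = minute 230.
All tasks are finished once the last one completes. Finish times: File preflight at 35, Plate making at 98, Press setup at 130, The print run at 185, Drying at 205, Trimming at 230, Boxing at 113. The latest is minute 230.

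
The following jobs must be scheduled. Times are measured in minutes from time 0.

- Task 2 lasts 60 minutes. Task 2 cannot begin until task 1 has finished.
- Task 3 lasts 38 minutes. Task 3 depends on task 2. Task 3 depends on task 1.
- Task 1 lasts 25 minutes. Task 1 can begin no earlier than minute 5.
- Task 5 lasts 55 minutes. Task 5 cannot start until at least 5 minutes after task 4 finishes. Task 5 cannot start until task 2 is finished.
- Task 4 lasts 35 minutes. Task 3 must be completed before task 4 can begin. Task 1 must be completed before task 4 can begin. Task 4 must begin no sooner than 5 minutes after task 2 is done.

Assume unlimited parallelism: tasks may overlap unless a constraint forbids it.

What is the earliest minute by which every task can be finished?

Task 1 cannot begin until its own release at minute 5. It runs from minute 5 to 5 + 25 = minute 30.
Task 2 cannot begin until task 1 (finishes minute 30). It runs from minute 30 to 30 + 60 = minute 90.
Task 3 needs all of task 2 (finishes minute 90); task 1 (finishes minute 30). That puts its earliest start at minute 90; it finishes at 90 + 38 = minute 128.
Task 4 has to wait for task 3 (finishes minute 128); task 1 (finishes minute 30); task 2 (finishes minute 90, plus 5-minute gap → minute 95). The latest of these is minute 128, so task 4 runs minute 128 to 128 + 35 = minute 163.
For task 5: task 4 (finishes minute 163, plus 5-minute gap → minute 168); task 2 (finishes minute 90). Taking the maximum gives a start of minute 168, and it finishes at 168 + 55 = minute 223.
All tasks are finished once the last one completes. Finish times: Task 1 at 30, Task 2 at 90, Task 3 at 128, Task 4 at 163, Task 5 at 223. The latest is minute 223.

223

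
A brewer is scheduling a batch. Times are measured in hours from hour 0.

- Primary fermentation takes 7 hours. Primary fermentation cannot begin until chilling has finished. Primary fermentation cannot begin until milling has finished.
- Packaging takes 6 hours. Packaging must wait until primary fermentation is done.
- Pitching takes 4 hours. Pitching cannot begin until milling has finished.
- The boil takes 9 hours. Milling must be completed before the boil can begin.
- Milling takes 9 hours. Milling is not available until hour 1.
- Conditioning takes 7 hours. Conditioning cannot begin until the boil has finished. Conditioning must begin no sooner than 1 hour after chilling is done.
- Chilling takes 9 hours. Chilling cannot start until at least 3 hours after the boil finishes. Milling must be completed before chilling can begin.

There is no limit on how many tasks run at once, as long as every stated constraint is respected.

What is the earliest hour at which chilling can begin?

Milling waits on its own release at hour 1, so it starts at hour 1 and finishes at 1 + 9 = hour 10.
The boil cannot begin until milling (finishes hour 10). It runs from hour 10 to 10 + 9 = hour 19.
Chilling waits on the boil (finishes hour 19, plus 3-hour gap → hour 22); milling (finishes hour 10). The latest of these is hour 22, which is the earliest chilling can start.

22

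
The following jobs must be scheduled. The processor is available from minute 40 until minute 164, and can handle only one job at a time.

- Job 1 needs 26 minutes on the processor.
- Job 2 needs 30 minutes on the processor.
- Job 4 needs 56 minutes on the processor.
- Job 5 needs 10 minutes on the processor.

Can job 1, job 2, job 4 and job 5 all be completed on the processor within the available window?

Yes

The processor window is 164 − 40 = 124 minutes.
Running back to back, the jobs need 26 + 30 + 56 + 10 = 122 minutes on the processor.
Since 122 ≤ 124, they fit within the window.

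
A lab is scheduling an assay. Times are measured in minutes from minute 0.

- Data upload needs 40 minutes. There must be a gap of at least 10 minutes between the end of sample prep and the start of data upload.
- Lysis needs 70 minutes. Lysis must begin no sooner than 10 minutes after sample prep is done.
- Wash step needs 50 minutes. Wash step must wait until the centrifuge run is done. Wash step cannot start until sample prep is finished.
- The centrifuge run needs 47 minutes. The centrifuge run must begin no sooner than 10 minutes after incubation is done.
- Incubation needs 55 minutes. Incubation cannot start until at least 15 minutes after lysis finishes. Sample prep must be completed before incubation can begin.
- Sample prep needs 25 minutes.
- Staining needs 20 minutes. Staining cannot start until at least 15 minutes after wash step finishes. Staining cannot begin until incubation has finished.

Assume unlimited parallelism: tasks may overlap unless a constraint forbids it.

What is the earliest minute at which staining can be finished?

317

Sample prep has no prerequisites, so it starts at minute 0 and finishes at minute 25.
Lysis cannot begin until sample prep (finishes minute 25, plus 10-minute gap → minute 35). It runs from minute 35 to 35 + 70 = minute 105.
For incubation: lysis (finishes minute 105, plus 15-minute gap → minute 120); sample prep (finishes minute 25). Taking the maximum gives a start of minute 120, and it finishes at 120 + 55 = minute 175.
The centrifuge run cannot begin until incubation (finishes minute 175, plus 10-minute gap → minute 185). It runs from minute 185 to 185 + 47 = minute 232.
Wash step has to wait for the centrifuge run (finishes minute 232); sample prep (finishes minute 25). The latest of these is minute 232, so wash step runs minute 232 to 232 + 50 = minute 282.
Staining has to wait for wash step (finishes minute 282, plus 15-minute gap → minute 297); incubation (finishes minute 175). The latest of these is minute 297, so staining runs minute 297 to 297 + 20 = minute 317.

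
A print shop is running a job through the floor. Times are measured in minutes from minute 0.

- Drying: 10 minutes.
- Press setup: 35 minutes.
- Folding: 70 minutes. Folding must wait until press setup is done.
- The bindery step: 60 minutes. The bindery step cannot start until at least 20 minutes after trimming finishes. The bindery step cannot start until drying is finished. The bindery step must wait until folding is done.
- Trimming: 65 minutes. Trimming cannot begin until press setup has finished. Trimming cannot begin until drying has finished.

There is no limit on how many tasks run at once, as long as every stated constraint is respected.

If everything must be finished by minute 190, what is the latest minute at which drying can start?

The bindery step has no dependents, so it just needs to finish by minute 190. Starting by 190 − 60 = minute 130 achieves that.
Trimming feeds into the bindery step (must start by minute 130, minus 20-minute gap → minute 110); so trimming must finish by minute 110 and therefore start by minute 45.
Drying feeds trimming (must start by minute 45); the bindery step (must start by minute 130). Taking the minimum, drying must finish by minute 45 and start by 45 − 10 = minute 35.

35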